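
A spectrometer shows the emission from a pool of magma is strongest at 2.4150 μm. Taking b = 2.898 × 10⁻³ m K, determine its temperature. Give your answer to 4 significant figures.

T ≈ 1200 K

Wien's law gives T = b/λ_max = (2.898×10⁻³ m·K)/(2.4150×10⁻⁶ m) = 1200 K.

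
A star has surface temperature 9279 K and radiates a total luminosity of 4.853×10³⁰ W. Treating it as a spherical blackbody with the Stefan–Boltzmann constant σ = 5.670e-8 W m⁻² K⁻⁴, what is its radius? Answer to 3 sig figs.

R ≈ 3.03×10¹⁰ m

L = 4πR²σT⁴ ⇒ R = √(L/(4πσT⁴)).
σT⁴ = 4.20327×10⁸ W/m², so R = √(4.853×10³⁰/(4π×4.20327×10⁸)) = 3.03×10¹⁰ m.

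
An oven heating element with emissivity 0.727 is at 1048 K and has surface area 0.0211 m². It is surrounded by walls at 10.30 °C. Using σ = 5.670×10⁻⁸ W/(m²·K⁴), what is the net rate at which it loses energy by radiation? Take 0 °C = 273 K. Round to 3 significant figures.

Net loss ≈ 1.04×10³ W

Surroundings: T = 10.30 °C + 273 = 283.30 K.
Area A = 0.0211 m².
Net radiated power P_net = εσA(T⁴ − T₀⁴) = 0.727×5.670×10⁻⁸×0.0211×(1048⁴ − 283.30⁴).
T⁴ − T₀⁴ = 1.20627×10¹² − 6.44149×10⁹ = 1.19983×10¹² K⁴, so P_net = 1.04×10³ W.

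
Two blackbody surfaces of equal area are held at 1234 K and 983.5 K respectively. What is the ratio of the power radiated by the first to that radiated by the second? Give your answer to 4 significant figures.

P₁/P₂ ≈ 2.478

With equal areas, P₁/P₂ = (T₁/T₂)⁴ = (1234/983.5)⁴ = 2.478.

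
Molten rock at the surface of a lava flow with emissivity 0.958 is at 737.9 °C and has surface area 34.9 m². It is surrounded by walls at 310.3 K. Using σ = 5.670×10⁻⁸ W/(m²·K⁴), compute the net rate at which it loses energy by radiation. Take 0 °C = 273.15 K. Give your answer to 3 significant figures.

T = 737.9 °C + 273.15 = 1011.05 K.
Area A = 34.9 m².
Net radiated power P_net = εσA(T⁴ − T₀⁴) = 0.958×5.670×10⁻⁸×34.9×(1011.05⁴ − 310.3⁴).
T⁴ − T₀⁴ = 1.04494×10¹² − 9.27101×10⁹ = 1.03567×10¹² K⁴, so P_net = 1.96×10⁶ W.

Net loss ≈ 1.96×10⁶ W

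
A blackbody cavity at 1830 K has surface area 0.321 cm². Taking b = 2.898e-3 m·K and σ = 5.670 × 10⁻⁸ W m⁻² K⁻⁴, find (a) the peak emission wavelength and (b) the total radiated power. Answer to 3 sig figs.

λ_max ≈ 1.58×10³ nm; P ≈ 20.4 W

(a) λ_max = b/T = 2.898×10⁻³/1830 = 1.584×10⁻⁶ m = 1.58×10³ nm.
Area A = 0.321 cm² = 3.21×10⁻⁵ m².
(b) P = σAT⁴ = 5.670×10⁻⁸×3.21×10⁻⁵×(1830)⁴ = 20.4 W.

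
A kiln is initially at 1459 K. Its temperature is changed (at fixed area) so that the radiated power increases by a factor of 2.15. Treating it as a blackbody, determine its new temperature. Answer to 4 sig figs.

P ∝ T⁴, so T₂/T₁ = (P₂/P₁)^(1/4) = (2.15)^(1/4) = 1.21090.
T₂ = 1459 × 1.21090 = 1767 K.

T₂ ≈ 1767 K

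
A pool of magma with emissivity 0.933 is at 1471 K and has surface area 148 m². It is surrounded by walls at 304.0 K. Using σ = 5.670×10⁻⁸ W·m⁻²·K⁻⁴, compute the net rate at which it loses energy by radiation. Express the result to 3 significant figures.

Net loss ≈ 3.66×10⁷ W

Area A = 148 m².
Net radiated power P_net = εσA(T⁴ − T₀⁴) = 0.933×5.670×10⁻⁸×148×(1471⁴ − 304.0⁴).
T⁴ − T₀⁴ = 4.68221×10¹² − 8.54072×10⁹ = 4.67367×10¹² K⁴, so P_net = 3.66×10⁷ W.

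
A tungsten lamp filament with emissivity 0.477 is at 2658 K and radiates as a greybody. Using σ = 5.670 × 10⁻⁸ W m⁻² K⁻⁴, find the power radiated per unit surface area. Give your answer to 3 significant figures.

I ≈ 1.35×10⁶ W/m²

Stefan–Boltzmann: I = εσT⁴ = 0.477 × 5.670×10⁻⁸ × (2658)⁴ = 1.35×10⁶ W/m².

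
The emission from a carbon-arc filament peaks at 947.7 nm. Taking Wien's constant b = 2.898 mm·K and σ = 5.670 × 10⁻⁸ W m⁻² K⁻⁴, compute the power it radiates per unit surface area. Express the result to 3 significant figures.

I ≈ 4.96×10⁶ W/m²

Wien's law: T = b/λ_max = 2.898×10⁻³/9.477×10⁻⁷ = 3057.93 K.
Then I = σT⁴ = 5.670×10⁻⁸×(3057.93)⁴ = 4.96×10⁶ W/m².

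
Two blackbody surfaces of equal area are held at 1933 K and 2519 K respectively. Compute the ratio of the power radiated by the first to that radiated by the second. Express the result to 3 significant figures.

With equal areas, P₁/P₂ = (T₁/T₂)⁴ = (1933/2519)⁴ = 0.347.

P₁/P₂ ≈ 0.347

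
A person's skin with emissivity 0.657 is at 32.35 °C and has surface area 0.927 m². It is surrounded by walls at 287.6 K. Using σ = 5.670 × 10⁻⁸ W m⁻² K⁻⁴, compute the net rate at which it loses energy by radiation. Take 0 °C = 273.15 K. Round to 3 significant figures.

T = 32.35 °C + 273.15 = 305.50 K.
Area A = 0.927 m².
Net radiated power P_net = εσA(T⁴ − T₀⁴) = 0.657×5.670×10⁻⁸×0.927×(305.50⁴ − 287.6⁴).
T⁴ − T₀⁴ = 8.71054×10⁹ − 6.84157×10⁹ = 1.86897×10⁹ K⁴, so P_net = 64.5 W.

Net loss ≈ 64.5 W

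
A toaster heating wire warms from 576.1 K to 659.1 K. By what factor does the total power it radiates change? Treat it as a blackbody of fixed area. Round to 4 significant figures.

P₂/P₁ ≈ 1.713

P ∝ T⁴, so P₂/P₁ = (T₂/T₁)⁴ = (659.1/576.1)⁴ = (1.14407)⁴ = 1.713.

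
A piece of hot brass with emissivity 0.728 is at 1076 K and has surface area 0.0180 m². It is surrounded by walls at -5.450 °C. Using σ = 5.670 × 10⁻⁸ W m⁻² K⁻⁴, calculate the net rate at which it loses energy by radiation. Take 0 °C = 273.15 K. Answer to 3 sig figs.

Net loss ≈ 992 W

Surroundings: T = -5.450 °C + 273.15 = 267.700 K.
Area A = 0.0180 m².
Net radiated power P_net = εσA(T⁴ − T₀⁴) = 0.728×5.670×10⁻⁸×0.0180×(1076⁴ − 267.700⁴).
T⁴ − T₀⁴ = 1.34045×10¹² − 5.13563×10⁹ = 1.33531×10¹² K⁴, so P_net = 992 W.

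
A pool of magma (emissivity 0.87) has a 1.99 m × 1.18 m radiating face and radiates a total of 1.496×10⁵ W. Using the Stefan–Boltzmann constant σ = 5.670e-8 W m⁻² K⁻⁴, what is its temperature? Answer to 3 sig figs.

T ≈ 1.07×10³ K

Area A = 1.99 × 1.18 = 2.3482 m².
P = εσAT⁴ ⇒ T = (P/(εσA))^(1/4) = (1.496×10⁵/(0.87×5.670×10⁻⁸×2.3482))^(1/4) = 1.07×10³ K.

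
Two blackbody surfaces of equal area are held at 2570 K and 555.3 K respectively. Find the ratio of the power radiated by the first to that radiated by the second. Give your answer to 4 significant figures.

P₁/P₂ ≈ 458.8

With equal areas, P₁/P₂ = (T₁/T₂)⁴ = (2570/555.3)⁴ = 458.8.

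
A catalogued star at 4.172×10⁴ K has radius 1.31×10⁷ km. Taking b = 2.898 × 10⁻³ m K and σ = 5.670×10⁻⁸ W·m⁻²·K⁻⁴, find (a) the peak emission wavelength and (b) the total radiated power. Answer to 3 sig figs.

(a) λ_max = b/T = 2.898×10⁻³/4.172×10⁴ = 6.946×10⁻⁸ m = 69.5 nm.
Surface area A = 4πR² = 4π(1.31×10¹⁰ m)² = 2.15651×10²¹ m².
(b) P = σAT⁴ = 5.670×10⁻⁸×2.15651×10²¹×(4.172×10⁴)⁴ = 3.70×10³² W.

λ_max ≈ 69.5 nm; P ≈ 3.70×10³² W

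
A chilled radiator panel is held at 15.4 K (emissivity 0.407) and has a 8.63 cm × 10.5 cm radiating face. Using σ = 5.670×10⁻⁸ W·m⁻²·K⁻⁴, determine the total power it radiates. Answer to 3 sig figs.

P ≈ 1.18×10⁻⁵ W

Area A = 0.0863 × 0.105 = 9.0615×10⁻³ m².
P = εσAT⁴ = 0.407 × 5.670×10⁻⁸ × 9.0615×10⁻³ × (15.4)⁴ = 1.18×10⁻⁵ W.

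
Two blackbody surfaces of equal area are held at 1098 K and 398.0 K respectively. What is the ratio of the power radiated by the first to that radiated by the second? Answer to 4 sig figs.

P₁/P₂ ≈ 57.93

With equal areas, P₁/P₂ = (T₁/T₂)⁴ = (1098/398.0)⁴ = 57.93.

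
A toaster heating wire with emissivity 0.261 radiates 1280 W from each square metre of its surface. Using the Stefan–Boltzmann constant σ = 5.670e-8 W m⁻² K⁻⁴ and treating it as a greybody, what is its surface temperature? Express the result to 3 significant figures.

T ≈ 542 K

I = εσT⁴, so T = (I/εσ)^(1/4) = (1280/(0.261×5.670×10⁻⁸))^(1/4) = 542 K.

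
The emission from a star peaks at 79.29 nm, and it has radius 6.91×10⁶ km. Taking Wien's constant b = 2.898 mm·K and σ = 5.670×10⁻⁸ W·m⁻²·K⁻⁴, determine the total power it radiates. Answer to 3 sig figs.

Wien's law: T = b/λ_max = 2.898×10⁻³/7.929×10⁻⁸ = 36549.4 K.
Surface area A = 4πR² = 4π(6.91×10⁹ m)² = 6.00020×10²⁰ m².
Then P = σAT⁴ = 5.670×10⁻⁸×6.00020×10²⁰×(36549.4)⁴ = 6.07×10³¹ W.

P ≈ 6.07×10³¹ W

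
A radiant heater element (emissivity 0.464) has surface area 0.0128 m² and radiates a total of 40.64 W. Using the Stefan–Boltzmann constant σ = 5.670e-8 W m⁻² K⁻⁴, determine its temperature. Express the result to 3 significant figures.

Area A = 0.0128 m².
P = εσAT⁴ ⇒ T = (P/(εσA))^(1/4) = (40.64/(0.464×5.670×10⁻⁸×0.0128))^(1/4) = 589 K.

T ≈ 589 K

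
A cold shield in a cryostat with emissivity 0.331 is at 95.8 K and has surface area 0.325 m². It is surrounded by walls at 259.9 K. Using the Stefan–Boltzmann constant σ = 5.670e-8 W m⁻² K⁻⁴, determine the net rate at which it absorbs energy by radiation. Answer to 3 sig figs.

Area A = 0.325 m².
Net radiated power P_net = εσA(T⁴ − T₀⁴) = 0.331×5.670×10⁻⁸×0.325×(95.8⁴ − 259.9⁴).
T⁴ − T₀⁴ = 8.42291×10⁷ − 4.56273×10⁹ = -4.47850×10⁹ K⁴, so P_net = -27.3 W — negative, meaning a net gain of 27.3 W.

Net gain ≈ 27.3 W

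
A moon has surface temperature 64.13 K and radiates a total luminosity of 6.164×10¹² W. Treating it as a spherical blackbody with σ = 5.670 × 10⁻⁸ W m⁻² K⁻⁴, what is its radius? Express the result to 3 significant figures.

L = 4πR²σT⁴ ⇒ R = √(L/(4πσT⁴)).
σT⁴ = 0.959021 W/m², so R = √(6.164×10¹²/(4π×0.959021)) = 7.15×10⁵ m.

R ≈ 7.15×10⁵ m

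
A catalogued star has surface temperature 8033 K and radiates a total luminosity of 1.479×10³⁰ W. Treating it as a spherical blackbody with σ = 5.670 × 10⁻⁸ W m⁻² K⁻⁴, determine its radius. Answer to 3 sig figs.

R ≈ 2.23×10¹⁰ m

L = 4πR²σT⁴ ⇒ R = √(L/(4πσT⁴)).
σT⁴ = 2.36099×10⁸ W/m², so R = √(1.479×10³⁰/(4π×2.36099×10⁸)) = 2.23×10¹⁰ m.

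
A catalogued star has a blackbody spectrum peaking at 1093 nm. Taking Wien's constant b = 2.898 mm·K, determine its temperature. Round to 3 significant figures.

T ≈ 2.65×10³ K

Wien's law gives T = b/λ_max = (2.898×10⁻³ m·K)/(1.093×10⁻⁶ m) = 2.65×10³ K.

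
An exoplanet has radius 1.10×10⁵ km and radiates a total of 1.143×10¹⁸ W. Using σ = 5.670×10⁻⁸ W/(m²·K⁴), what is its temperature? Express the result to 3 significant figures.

Surface area A = 4πR² = 4π(1.10×10⁸ m)² = 1.52053×10¹⁷ m².
P = σAT⁴ ⇒ T = (P/(σA))^(1/4) = (1.143×10¹⁸/(5.670×10⁻⁸×1.52053×10¹⁷))^(1/4) = 107 K.

T ≈ 107 K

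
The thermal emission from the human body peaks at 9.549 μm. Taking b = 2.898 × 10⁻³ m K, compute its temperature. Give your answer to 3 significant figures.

Wien's law gives T = b/λ_max = (2.898×10⁻³ m·K)/(9.549×10⁻⁶ m) = 303 K.

T ≈ 303 K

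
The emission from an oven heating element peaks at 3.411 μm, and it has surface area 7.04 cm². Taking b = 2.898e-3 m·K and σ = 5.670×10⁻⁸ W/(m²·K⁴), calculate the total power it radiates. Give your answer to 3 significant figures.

Wien's law: T = b/λ_max = 2.898×10⁻³/3.411×10⁻⁶ = 849.604 K.
Area A = 7.04 cm² = 7.04×10⁻⁴ m².
Then P = σAT⁴ = 5.670×10⁻⁸×7.04×10⁻⁴×(849.604)⁴ = 20.8 W.

P ≈ 20.8 W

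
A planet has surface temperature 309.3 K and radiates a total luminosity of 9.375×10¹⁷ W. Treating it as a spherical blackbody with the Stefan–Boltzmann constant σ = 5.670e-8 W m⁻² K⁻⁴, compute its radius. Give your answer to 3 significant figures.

R ≈ 1.20×10⁷ m

L = 4πR²σT⁴ ⇒ R = √(L/(4πσT⁴)).
σT⁴ = 518.923 W/m², so R = √(9.375×10¹⁷/(4π×518.923)) = 1.20×10⁷ m.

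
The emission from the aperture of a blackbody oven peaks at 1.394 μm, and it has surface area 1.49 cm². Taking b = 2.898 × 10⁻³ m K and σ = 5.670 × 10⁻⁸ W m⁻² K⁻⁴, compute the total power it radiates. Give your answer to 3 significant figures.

P ≈ 158 W

Wien's law: T = b/λ_max = 2.898×10⁻³/1.394×10⁻⁶ = 2078.91 K.
Area A = 1.49 cm² = 1.49×10⁻⁴ m².
Then P = σAT⁴ = 5.670×10⁻⁸×1.49×10⁻⁴×(2078.91)⁴ = 158 W.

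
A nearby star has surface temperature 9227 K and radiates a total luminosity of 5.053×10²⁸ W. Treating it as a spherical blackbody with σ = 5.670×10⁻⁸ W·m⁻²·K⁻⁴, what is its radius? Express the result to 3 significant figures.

R ≈ 3.13×10⁹ m

L = 4πR²σT⁴ ⇒ R = √(L/(4πσT⁴)).
σT⁴ = 4.10984×10⁸ W/m², so R = √(5.053×10²⁸/(4π×4.10984×10⁸)) = 3.13×10⁹ m.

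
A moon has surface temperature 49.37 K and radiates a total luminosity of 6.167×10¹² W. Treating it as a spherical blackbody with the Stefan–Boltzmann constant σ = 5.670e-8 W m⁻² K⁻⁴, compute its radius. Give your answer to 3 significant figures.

R ≈ 1.21×10⁶ m

L = 4πR²σT⁴ ⇒ R = √(L/(4πσT⁴)).
σT⁴ = 0.336849 W/m², so R = √(6.167×10¹²/(4π×0.336849)) = 1.21×10⁶ m.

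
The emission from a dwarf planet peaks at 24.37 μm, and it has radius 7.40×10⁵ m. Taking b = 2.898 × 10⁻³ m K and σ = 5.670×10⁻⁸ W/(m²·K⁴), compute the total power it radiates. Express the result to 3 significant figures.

P ≈ 7.80×10¹³ W

Wien's law: T = b/λ_max = 2.898×10⁻³/2.437×10⁻⁵ = 118.917 K.
Surface area A = 4πR² = 4π(7.40×10⁵ m)² = 6.88134×10¹² m².
Then P = σAT⁴ = 5.670×10⁻⁸×6.88134×10¹²×(118.917)⁴ = 7.80×10¹³ W.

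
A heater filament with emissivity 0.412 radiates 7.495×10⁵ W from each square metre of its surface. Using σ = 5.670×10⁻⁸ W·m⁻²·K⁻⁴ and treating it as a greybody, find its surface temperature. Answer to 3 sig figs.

I = εσT⁴, so T = (I/εσ)^(1/4) = (7.495×10⁵/(0.412×5.670×10⁻⁸))^(1/4) = 2.38×10³ K.

T ≈ 2.38×10³ K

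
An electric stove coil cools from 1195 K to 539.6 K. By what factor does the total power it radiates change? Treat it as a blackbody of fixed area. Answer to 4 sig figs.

P ∝ T⁴, so P₂/P₁ = (T₂/T₁)⁴ = (539.6/1195)⁴ = (0.451548)⁴ = 0.04157.

P₂/P₁ ≈ 0.04157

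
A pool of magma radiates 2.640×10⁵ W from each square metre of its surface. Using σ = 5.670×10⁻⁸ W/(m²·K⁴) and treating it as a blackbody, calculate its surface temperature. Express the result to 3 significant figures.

T ≈ 1.47×10³ K

I = σT⁴, so T = (I/σ)^(1/4) = (2.640×10⁵/(5.670×10⁻⁸))^(1/4) = 1.47×10³ K.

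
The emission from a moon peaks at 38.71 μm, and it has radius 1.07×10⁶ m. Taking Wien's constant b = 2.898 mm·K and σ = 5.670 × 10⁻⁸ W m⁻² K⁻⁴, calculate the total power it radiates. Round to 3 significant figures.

Wien's law: T = b/λ_max = 2.898×10⁻³/3.871×10⁻⁵ = 74.8644 K.
Surface area A = 4πR² = 4π(1.07×10⁶ m)² = 1.43872×10¹³ m².
Then P = σAT⁴ = 5.670×10⁻⁸×1.43872×10¹³×(74.8644)⁴ = 2.56×10¹³ W.

P ≈ 2.56×10¹³ W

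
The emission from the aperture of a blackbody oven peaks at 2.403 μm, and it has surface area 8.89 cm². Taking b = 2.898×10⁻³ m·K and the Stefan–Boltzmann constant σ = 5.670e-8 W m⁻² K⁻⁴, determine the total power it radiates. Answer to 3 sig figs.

P ≈ 107 W

Wien's law: T = b/λ_max = 2.898×10⁻³/2.403×10⁻⁶ = 1205.99 K.
Area A = 8.89 cm² = 8.89×10⁻⁴ m².
Then P = σAT⁴ = 5.670×10⁻⁸×8.89×10⁻⁴×(1205.99)⁴ = 107 W.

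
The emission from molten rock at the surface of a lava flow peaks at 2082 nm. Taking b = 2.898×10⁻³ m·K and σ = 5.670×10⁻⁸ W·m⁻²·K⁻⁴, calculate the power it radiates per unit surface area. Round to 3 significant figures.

Wien's law: T = b/λ_max = 2.898×10⁻³/2.082×10⁻⁶ = 1391.93 K.
Then I = σT⁴ = 5.670×10⁻⁸×(1391.93)⁴ = 2.13×10⁵ W/m².

I ≈ 2.13×10⁵ W/m²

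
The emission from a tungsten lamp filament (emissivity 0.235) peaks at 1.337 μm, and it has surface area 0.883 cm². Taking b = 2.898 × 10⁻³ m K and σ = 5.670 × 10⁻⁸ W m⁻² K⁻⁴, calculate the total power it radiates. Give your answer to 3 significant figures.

P ≈ 26.0 W

Wien's law: T = b/λ_max = 2.898×10⁻³/1.337×10⁻⁶ = 2167.54 K.
Area A = 0.883 cm² = 8.83×10⁻⁵ m².
Then P = εσAT⁴ = 0.235×5.670×10⁻⁸×8.83×10⁻⁵×(2167.54)⁴ = 26.0 W.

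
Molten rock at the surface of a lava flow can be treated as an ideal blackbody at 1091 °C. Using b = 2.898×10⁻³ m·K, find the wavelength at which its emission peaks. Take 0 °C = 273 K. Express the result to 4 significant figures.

λ_max ≈ 2125 nm

T = 1091 °C + 273 = 1364 K.
Wien's displacement law: λ_max = b/T = (2.898×10⁻³ m·K)/(1364 K) = 2.1246×10⁻⁶ m.
That is 2125 nm, in the infrared range.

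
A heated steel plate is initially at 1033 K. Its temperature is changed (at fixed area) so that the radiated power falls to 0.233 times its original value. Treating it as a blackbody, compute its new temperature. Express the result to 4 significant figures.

P ∝ T⁴, so T₂/T₁ = (P₂/P₁)^(1/4) = (0.233)^(1/4) = 0.694767.
T₂ = 1033 × 0.694767 = 717.7 K.

T₂ ≈ 717.7 K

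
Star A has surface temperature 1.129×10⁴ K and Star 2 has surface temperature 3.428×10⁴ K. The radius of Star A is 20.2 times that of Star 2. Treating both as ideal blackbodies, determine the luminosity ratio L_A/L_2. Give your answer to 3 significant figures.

L ∝ R²T⁴, so L_A/L_2 = (R_A/R_2)²(T_A/T_2)⁴ = (20.2)² × (1.129×10⁴/3.428×10⁴)⁴ = 408.04 × 0.0117656 = 4.80.

L_A/L_2 ≈ 4.80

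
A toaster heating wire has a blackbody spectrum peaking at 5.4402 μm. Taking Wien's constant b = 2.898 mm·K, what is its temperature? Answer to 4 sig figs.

Wien's law gives T = b/λ_max = (2.898×10⁻³ m·K)/(5.4402×10⁻⁶ m) = 532.7 K.

T ≈ 532.7 K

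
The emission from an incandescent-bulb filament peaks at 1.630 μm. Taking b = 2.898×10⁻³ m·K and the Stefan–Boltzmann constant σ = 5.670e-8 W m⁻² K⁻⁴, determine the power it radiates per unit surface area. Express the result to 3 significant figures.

Wien's law: T = b/λ_max = 2.898×10⁻³/1.630×10⁻⁶ = 1777.91 K.
Then I = σT⁴ = 5.670×10⁻⁸×(1777.91)⁴ = 5.67×10⁵ W/m².

I ≈ 5.67×10⁵ W/m²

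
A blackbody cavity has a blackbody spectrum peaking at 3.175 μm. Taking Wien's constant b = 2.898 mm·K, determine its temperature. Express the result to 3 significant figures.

T ≈ 913 K

Wien's law gives T = b/λ_max = (2.898×10⁻³ m·K)/(3.175×10⁻⁶ m) = 913 K.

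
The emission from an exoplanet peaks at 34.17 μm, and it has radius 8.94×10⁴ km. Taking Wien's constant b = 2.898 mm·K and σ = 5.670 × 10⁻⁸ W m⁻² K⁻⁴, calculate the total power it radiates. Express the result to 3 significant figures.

P ≈ 2.95×10¹⁷ W

Wien's law: T = b/λ_max = 2.898×10⁻³/3.417×10⁻⁵ = 84.8112 K.
Surface area A = 4πR² = 4π(8.94×10⁷ m)² = 1.00435×10¹⁷ m².
Then P = σAT⁴ = 5.670×10⁻⁸×1.00435×10¹⁷×(84.8112)⁴ = 2.95×10¹⁷ W.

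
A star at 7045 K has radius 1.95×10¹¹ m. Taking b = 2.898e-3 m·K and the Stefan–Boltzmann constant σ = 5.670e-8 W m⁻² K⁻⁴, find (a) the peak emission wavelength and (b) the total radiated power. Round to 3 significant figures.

(a) λ_max = b/T = 2.898×10⁻³/7045 = 4.114×10⁻⁷ m = 411 nm.
Surface area A = 4πR² = 4π(1.95×10¹¹ m)² = 4.77836×10²³ m².
(b) P = σAT⁴ = 5.670×10⁻⁸×4.77836×10²³×(7045)⁴ = 6.67×10³¹ W.

λ_max ≈ 411 nm; P ≈ 6.67×10³¹ W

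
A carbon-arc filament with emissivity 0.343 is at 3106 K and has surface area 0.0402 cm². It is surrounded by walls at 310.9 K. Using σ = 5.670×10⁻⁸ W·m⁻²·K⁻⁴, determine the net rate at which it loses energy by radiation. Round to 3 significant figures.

Area A = 0.0402 cm² = 4.02×10⁻⁶ m².
Net radiated power P_net = εσA(T⁴ − T₀⁴) = 0.343×5.670×10⁻⁸×4.02×10⁻⁶×(3106⁴ − 310.9⁴).
T⁴ − T₀⁴ = 9.30692×10¹³ − 9.34293×10⁹ = 9.30599×10¹³ K⁴, so P_net = 7.28 W.

Net loss ≈ 7.28 W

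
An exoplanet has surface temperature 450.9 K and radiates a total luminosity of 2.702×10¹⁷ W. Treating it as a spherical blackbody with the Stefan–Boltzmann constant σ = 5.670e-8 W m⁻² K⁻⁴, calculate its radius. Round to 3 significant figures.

R ≈ 3.03×10⁶ m

L = 4πR²σT⁴ ⇒ R = √(L/(4πσT⁴)).
σT⁴ = 2343.71 W/m², so R = √(2.702×10¹⁷/(4π×2343.71)) = 3.03×10⁶ m.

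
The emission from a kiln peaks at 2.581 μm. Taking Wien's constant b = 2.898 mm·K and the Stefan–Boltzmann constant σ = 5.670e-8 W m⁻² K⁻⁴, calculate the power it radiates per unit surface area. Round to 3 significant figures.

I ≈ 9.01×10⁴ W/m²

Wien's law: T = b/λ_max = 2.898×10⁻³/2.581×10⁻⁶ = 1122.82 K.
Then I = σT⁴ = 5.670×10⁻⁸×(1122.82)⁴ = 9.01×10⁴ W/m².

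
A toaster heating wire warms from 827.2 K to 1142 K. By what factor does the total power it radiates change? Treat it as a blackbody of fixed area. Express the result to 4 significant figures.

P ∝ T⁴, so P₂/P₁ = (T₂/T₁)⁴ = (1142/827.2)⁴ = (1.38056)⁴ = 3.633.

P₂/P₁ ≈ 3.633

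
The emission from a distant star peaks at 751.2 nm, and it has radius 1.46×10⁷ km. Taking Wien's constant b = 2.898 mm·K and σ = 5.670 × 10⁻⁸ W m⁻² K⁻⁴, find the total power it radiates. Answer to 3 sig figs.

P ≈ 3.36×10²⁸ W

Wien's law: T = b/λ_max = 2.898×10⁻³/7.512×10⁻⁷ = 3857.83 K.
Surface area A = 4πR² = 4π(1.46×10¹⁰ m)² = 2.67865×10²¹ m².
Then P = σAT⁴ = 5.670×10⁻⁸×2.67865×10²¹×(3857.83)⁴ = 3.36×10²⁸ W.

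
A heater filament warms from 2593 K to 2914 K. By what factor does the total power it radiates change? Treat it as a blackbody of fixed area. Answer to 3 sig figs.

P₂/P₁ ≈ 1.59

P ∝ T⁴, so P₂/P₁ = (T₂/T₁)⁴ = (2914/2593)⁴ = (1.12379)⁴ = 1.59.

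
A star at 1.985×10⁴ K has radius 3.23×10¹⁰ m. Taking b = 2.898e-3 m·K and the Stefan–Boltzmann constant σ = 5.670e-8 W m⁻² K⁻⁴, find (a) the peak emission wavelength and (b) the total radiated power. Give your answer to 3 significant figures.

(a) λ_max = b/T = 2.898×10⁻³/1.985×10⁴ = 1.460×10⁻⁷ m = 146 nm.
Surface area A = 4πR² = 4π(3.23×10¹⁰ m)² = 1.31104×10²² m².
(b) P = σAT⁴ = 5.670×10⁻⁸×1.31104×10²²×(1.985×10⁴)⁴ = 1.15×10³² W.

λ_max ≈ 146 nm; P ≈ 1.15×10³² W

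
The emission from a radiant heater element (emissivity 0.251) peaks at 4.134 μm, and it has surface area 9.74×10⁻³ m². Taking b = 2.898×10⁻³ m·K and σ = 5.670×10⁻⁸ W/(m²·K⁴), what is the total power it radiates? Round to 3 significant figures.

Wien's law: T = b/λ_max = 2.898×10⁻³/4.134×10⁻⁶ = 701.016 K.
Area A = 9.74×10⁻³ m².
Then P = εσAT⁴ = 0.251×5.670×10⁻⁸×9.74×10⁻³×(701.016)⁴ = 33.5 W.

P ≈ 33.5 W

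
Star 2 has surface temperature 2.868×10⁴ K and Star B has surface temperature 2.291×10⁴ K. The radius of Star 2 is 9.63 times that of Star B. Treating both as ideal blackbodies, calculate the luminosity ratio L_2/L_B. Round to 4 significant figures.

L_2/L_B ≈ 227.8

L ∝ R²T⁴, so L_2/L_B = (R_2/R_B)²(T_2/T_B)⁴ = (9.63)² × (2.868×10⁴/2.291×10⁴)⁴ = 92.7369 × 2.45593 = 227.8.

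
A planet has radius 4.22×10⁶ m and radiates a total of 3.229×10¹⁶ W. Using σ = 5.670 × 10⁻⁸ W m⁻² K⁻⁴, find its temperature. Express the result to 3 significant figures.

Surface area A = 4πR² = 4π(4.22×10⁶ m)² = 2.23787×10¹⁴ m².
P = σAT⁴ ⇒ T = (P/(σA))^(1/4) = (3.229×10¹⁶/(5.670×10⁻⁸×2.23787×10¹⁴))^(1/4) = 225 K.

T ≈ 225 K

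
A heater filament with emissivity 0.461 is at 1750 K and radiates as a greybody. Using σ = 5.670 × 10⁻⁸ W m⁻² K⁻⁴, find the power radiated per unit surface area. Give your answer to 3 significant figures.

Stefan–Boltzmann: I = εσT⁴ = 0.461 × 5.670×10⁻⁸ × (1750)⁴ = 2.45×10⁵ W/m².

I ≈ 2.45×10⁵ W/m²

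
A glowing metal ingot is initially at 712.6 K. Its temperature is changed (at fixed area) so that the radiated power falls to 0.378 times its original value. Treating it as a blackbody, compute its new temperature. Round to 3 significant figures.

P ∝ T⁴, so T₂/T₁ = (P₂/P₁)^(1/4) = (0.378)^(1/4) = 0.784103.
T₂ = 712.6 × 0.784103 = 559 K.

T₂ ≈ 559 K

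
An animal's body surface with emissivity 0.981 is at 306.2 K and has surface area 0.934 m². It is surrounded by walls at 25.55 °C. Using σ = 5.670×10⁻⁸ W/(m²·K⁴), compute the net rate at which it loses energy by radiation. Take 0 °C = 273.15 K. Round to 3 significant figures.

Surroundings: T = 25.55 °C + 273.15 = 298.70 K.
Area A = 0.934 m².
Net radiated power P_net = εσA(T⁴ − T₀⁴) = 0.981×5.670×10⁻⁸×0.934×(306.2⁴ − 298.70⁴).
T⁴ − T₀⁴ = 8.79065×10⁹ − 7.96051×10⁹ = 8.30140×10⁸ K⁴, so P_net = 43.1 W.

Net loss ≈ 43.1 W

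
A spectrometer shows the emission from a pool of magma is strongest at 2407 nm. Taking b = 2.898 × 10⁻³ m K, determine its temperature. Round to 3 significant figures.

Wien's law gives T = b/λ_max = (2.898×10⁻³ m·K)/(2.407×10⁻⁶ m) = 1.20×10³ K.

T ≈ 1.20×10³ K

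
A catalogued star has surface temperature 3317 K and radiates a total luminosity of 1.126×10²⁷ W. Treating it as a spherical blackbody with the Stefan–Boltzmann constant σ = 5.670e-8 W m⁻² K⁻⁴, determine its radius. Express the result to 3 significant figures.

L = 4πR²σT⁴ ⇒ R = √(L/(4πσT⁴)).
σT⁴ = 6.86381×10⁶ W/m², so R = √(1.126×10²⁷/(4π×6.86381×10⁶)) = 3.61×10⁹ m.

R ≈ 3.61×10⁹ m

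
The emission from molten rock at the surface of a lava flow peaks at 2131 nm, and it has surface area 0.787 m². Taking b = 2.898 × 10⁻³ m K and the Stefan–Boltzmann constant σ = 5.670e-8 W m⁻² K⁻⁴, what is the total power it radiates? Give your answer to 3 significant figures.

Wien's law: T = b/λ_max = 2.898×10⁻³/2.131×10⁻⁶ = 1359.92 K.
Area A = 0.787 m².
Then P = σAT⁴ = 5.670×10⁻⁸×0.787×(1359.92)⁴ = 1.53×10⁵ W.

P ≈ 1.53×10⁵ W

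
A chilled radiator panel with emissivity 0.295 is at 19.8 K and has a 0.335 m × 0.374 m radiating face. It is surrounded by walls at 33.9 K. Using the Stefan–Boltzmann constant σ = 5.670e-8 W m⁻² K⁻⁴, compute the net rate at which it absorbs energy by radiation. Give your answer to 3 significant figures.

Net gain ≈ 2.45×10⁻³ W

Area A = 0.335 × 0.374 = 0.12529 m².
Net radiated power P_net = εσA(T⁴ − T₀⁴) = 0.295×5.670×10⁻⁸×0.12529×(19.8⁴ − 33.9⁴).
T⁴ − T₀⁴ = 1.53695×10⁵ − 1.32068×10⁶ = -1.16698×10⁶ K⁴, so P_net = -2.45×10⁻³ W — negative, meaning a net gain of 2.45×10⁻³ W.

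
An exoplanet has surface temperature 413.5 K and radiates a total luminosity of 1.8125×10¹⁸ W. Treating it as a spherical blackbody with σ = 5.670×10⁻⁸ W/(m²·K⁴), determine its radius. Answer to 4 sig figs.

L = 4πR²σT⁴ ⇒ R = √(L/(4πσT⁴)).
σT⁴ = 1657.62 W/m², so R = √(1.8125×10¹⁸/(4π×1657.62)) = 9.328×10⁶ m.

R ≈ 9.328×10⁶ m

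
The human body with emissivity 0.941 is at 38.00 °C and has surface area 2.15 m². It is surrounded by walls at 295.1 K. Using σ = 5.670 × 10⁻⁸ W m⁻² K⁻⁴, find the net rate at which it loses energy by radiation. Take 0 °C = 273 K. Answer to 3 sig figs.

Net loss ≈ 203 W

T = 38.00 °C + 273 = 311.00 K.
Area A = 2.15 m².
Net radiated power P_net = εσA(T⁴ − T₀⁴) = 0.941×5.670×10⁻⁸×2.15×(311.00⁴ − 295.1⁴).
T⁴ − T₀⁴ = 9.35495×10⁹ − 7.58362×10⁹ = 1.77133×10⁹ K⁴, so P_net = 203 W.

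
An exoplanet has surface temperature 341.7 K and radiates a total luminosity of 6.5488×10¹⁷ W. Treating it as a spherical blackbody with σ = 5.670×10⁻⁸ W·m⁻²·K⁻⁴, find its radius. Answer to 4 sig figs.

R ≈ 8.211×10⁶ m

L = 4πR²σT⁴ ⇒ R = √(L/(4πσT⁴)).
σT⁴ = 772.971 W/m², so R = √(6.5488×10¹⁷/(4π×772.971)) = 8.211×10⁶ m.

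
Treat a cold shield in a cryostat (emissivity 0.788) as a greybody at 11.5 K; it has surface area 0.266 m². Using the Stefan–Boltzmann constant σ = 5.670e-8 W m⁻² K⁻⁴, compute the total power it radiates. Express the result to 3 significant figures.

Area A = 0.266 m².
P = εσAT⁴ = 0.788 × 5.670×10⁻⁸ × 0.266 × (11.5)⁴ = 2.08×10⁻⁴ W.

P ≈ 2.08×10⁻⁴ W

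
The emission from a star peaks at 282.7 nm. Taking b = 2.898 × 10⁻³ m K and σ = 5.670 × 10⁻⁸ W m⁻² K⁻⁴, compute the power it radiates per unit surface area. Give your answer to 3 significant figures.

I ≈ 6.26×10⁸ W/m²

Wien's law: T = b/λ_max = 2.898×10⁻³/2.827×10⁻⁷ = 10251.1 K.
Then I = σT⁴ = 5.670×10⁻⁸×(10251.1)⁴ = 6.26×10⁸ W/m².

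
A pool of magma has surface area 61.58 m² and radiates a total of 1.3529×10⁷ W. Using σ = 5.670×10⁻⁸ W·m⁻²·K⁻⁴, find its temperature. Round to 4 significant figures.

T ≈ 1403 K

Area A = 61.58 m².
P = σAT⁴ ⇒ T = (P/(σA))^(1/4) = (1.3529×10⁷/(5.670×10⁻⁸×61.58))^(1/4) = 1403 K.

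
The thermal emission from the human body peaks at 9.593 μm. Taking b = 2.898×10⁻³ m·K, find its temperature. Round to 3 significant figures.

Wien's law gives T = b/λ_max = (2.898×10⁻³ m·K)/(9.593×10⁻⁶ m) = 302 K.

T ≈ 302 K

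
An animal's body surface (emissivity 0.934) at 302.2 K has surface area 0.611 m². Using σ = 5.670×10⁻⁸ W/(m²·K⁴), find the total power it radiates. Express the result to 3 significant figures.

P ≈ 270 W

Area A = 0.611 m².
P = εσAT⁴ = 0.934 × 5.670×10⁻⁸ × 0.611 × (302.2)⁴ = 270 W.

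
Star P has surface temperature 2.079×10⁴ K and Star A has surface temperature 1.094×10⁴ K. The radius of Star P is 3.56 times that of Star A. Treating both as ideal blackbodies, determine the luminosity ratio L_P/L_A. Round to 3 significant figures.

L_P/L_A ≈ 165

L ∝ R²T⁴, so L_P/L_A = (R_P/R_A)²(T_P/T_A)⁴ = (3.56)² × (2.079×10⁴/1.094×10⁴)⁴ = 12.6736 × 13.0421 = 165.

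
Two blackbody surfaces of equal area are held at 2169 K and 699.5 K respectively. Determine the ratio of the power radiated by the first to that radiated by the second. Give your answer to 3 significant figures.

P₁/P₂ ≈ 92.4

With equal areas, P₁/P₂ = (T₁/T₂)⁴ = (2169/699.5)⁴ = 92.4.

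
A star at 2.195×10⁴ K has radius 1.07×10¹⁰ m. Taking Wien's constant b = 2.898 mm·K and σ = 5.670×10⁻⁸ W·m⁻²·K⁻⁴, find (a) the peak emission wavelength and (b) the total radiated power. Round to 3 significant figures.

λ_max ≈ 132 nm; P ≈ 1.89×10³¹ W

(a) λ_max = b/T = 2.898×10⁻³/2.195×10⁴ = 1.320×10⁻⁷ m = 132 nm.
Surface area A = 4πR² = 4π(1.07×10¹⁰ m)² = 1.43872×10²¹ m².
(b) P = σAT⁴ = 5.670×10⁻⁸×1.43872×10²¹×(2.195×10⁴)⁴ = 1.89×10³¹ W.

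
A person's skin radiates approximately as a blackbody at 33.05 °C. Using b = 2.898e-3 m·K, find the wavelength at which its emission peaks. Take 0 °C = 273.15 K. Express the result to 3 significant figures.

T = 33.05 °C + 273.15 = 306.20 K.
Wien's displacement law: λ_max = b/T = (2.898×10⁻³ m·K)/(306.20 K) = 9.464×10⁻⁶ m.
That is 9.46 μm, in the infrared range.

λ_max ≈ 9.46 μm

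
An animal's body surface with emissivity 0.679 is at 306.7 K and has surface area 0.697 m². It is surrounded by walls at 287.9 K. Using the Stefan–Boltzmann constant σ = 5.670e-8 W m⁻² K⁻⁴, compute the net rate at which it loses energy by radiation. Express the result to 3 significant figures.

Area A = 0.697 m².
Net radiated power P_net = εσA(T⁴ − T₀⁴) = 0.679×5.670×10⁻⁸×0.697×(306.7⁴ − 287.9⁴).
T⁴ − T₀⁴ = 8.84820×10⁹ − 6.87016×10⁹ = 1.97804×10⁹ K⁴, so P_net = 53.1 W.

Net loss ≈ 53.1 W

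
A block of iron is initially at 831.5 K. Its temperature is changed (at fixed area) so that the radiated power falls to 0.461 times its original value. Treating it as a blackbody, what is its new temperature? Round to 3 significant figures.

T₂ ≈ 685 K

P ∝ T⁴, so T₂/T₁ = (P₂/P₁)^(1/4) = (0.461)^(1/4) = 0.823996.
T₂ = 831.5 × 0.823996 = 685 K.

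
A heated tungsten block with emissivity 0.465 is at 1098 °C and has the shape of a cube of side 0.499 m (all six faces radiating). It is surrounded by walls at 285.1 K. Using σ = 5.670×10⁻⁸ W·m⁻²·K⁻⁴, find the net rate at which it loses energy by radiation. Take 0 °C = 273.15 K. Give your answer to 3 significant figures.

Net loss ≈ 1.39×10⁵ W

T = 1098 °C + 273.15 = 1371.15 K.
Area A = 6s² = 6×(0.499 m)² = 1.49401 m².
Net radiated power P_net = εσA(T⁴ − T₀⁴) = 0.465×5.670×10⁻⁸×1.49401×(1371.15⁴ − 285.1⁴).
T⁴ − T₀⁴ = 3.53460×10¹² − 6.60677×10⁹ = 3.52799×10¹² K⁴, so P_net = 1.39×10⁵ W.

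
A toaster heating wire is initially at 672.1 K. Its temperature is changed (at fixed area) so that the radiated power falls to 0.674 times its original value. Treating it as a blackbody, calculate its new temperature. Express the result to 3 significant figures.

P ∝ T⁴, so T₂/T₁ = (P₂/P₁)^(1/4) = (0.674)^(1/4) = 0.906077.
T₂ = 672.1 × 0.906077 = 609 K.

T₂ ≈ 609 K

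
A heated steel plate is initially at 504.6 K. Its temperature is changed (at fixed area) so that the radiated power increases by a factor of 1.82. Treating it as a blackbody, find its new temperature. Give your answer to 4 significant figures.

P ∝ T⁴, so T₂/T₁ = (P₂/P₁)^(1/4) = (1.82)^(1/4) = 1.16150.
T₂ = 504.6 × 1.16150 = 586.1 K.

T₂ ≈ 586.1 K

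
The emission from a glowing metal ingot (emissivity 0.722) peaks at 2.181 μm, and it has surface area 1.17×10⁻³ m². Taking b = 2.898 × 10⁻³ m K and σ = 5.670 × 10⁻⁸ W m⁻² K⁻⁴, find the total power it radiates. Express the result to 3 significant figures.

P ≈ 149 W

Wien's law: T = b/λ_max = 2.898×10⁻³/2.181×10⁻⁶ = 1328.75 K.
Area A = 1.17×10⁻³ m².
Then P = εσAT⁴ = 0.722×5.670×10⁻⁸×1.17×10⁻³×(1328.75)⁴ = 149 W.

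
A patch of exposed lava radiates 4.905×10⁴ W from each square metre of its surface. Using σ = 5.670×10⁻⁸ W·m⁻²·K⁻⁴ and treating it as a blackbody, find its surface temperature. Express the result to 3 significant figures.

T ≈ 964 K

I = σT⁴, so T = (I/σ)^(1/4) = (4.905×10⁴/(5.670×10⁻⁸))^(1/4) = 964 K.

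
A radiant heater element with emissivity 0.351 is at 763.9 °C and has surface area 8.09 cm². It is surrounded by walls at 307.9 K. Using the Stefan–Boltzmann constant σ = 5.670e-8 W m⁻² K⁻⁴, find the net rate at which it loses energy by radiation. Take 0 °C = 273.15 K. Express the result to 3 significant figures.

T = 763.9 °C + 273.15 = 1037.05 K.
Area A = 8.09 cm² = 8.09×10⁻⁴ m².
Net radiated power P_net = εσA(T⁴ − T₀⁴) = 0.351×5.670×10⁻⁸×8.09×10⁻⁴×(1037.05⁴ − 307.9⁴).
T⁴ − T₀⁴ = 1.15664×10¹² − 8.98750×10⁹ = 1.14765×10¹² K⁴, so P_net = 18.5 W.

Net loss ≈ 18.5 W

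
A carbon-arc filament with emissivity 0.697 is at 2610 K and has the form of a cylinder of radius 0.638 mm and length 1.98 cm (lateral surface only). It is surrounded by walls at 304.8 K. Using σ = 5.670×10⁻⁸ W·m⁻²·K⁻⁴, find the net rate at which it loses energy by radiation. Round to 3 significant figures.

Lateral area A = 2πrL = 2π×6.38×10⁻⁴×0.0198 = 7.93717×10⁻⁵ m².
Net radiated power P_net = εσA(T⁴ − T₀⁴) = 0.697×5.670×10⁻⁸×7.93717×10⁻⁵×(2610⁴ − 304.8⁴).
T⁴ − T₀⁴ = 4.64047×10¹³ − 8.63097×10⁹ = 4.63961×10¹³ K⁴, so P_net = 146 W.

Net loss ≈ 146 W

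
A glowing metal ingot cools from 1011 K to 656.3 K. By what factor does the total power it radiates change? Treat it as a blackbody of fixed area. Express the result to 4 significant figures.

P₂/P₁ ≈ 0.1776

P ∝ T⁴, so P₂/P₁ = (T₂/T₁)⁴ = (656.3/1011)⁴ = (0.649159)⁴ = 0.1776.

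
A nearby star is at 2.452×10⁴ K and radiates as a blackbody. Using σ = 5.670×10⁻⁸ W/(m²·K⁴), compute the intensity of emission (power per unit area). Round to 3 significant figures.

I ≈ 2.05×10¹⁰ W/m²

Stefan–Boltzmann: I = σT⁴ = 5.670×10⁻⁸ × (2.452×10⁴)⁴ = 2.05×10¹⁰ W/m².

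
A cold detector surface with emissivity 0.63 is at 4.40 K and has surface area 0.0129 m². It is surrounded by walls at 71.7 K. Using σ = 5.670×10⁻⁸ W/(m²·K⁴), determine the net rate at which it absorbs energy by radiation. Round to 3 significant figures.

Net gain ≈ 0.0122 W

Area A = 0.0129 m².
Net radiated power P_net = εσA(T⁴ − T₀⁴) = 0.63×5.670×10⁻⁸×0.0129×(4.40⁴ − 71.7⁴).
T⁴ − T₀⁴ = 374.810 − 2.64287×10⁷ = -2.64283×10⁷ K⁴, so P_net = -0.0122 W — negative, meaning a net gain of 0.0122 W.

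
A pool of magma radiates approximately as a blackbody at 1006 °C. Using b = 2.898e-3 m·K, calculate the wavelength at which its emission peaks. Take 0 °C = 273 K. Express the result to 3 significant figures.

T = 1006 °C + 273 = 1279 K.
Wien's displacement law: λ_max = b/T = (2.898×10⁻³ m·K)/(1279 K) = 2.266×10⁻⁶ m.
That is 2.27 μm, in the infrared range.

λ_max ≈ 2.27 μm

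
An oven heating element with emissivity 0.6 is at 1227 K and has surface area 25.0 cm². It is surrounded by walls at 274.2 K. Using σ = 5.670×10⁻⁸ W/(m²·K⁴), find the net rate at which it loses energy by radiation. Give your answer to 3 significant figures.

Area A = 25.0 cm² = 2.50×10⁻³ m².
Net radiated power P_net = εσA(T⁴ − T₀⁴) = 0.6×5.670×10⁻⁸×2.50×10⁻³×(1227⁴ − 274.2⁴).
T⁴ − T₀⁴ = 2.26662×10¹² − 5.65288×10⁹ = 2.26097×10¹² K⁴, so P_net = 192 W.

Net loss ≈ 192 W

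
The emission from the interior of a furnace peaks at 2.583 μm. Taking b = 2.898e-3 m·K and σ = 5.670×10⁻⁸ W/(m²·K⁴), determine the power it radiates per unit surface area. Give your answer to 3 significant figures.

I ≈ 8.98×10⁴ W/m²

Wien's law: T = b/λ_max = 2.898×10⁻³/2.583×10⁻⁶ = 1121.95 K.
Then I = σT⁴ = 5.670×10⁻⁸×(1121.95)⁴ = 8.98×10⁴ W/m².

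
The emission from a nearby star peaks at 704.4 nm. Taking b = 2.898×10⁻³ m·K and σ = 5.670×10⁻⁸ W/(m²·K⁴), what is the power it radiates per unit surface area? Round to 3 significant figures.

I ≈ 1.62×10⁷ W/m²

Wien's law: T = b/λ_max = 2.898×10⁻³/7.044×10⁻⁷ = 4114.14 K.
Then I = σT⁴ = 5.670×10⁻⁸×(4114.14)⁴ = 1.62×10⁷ W/m².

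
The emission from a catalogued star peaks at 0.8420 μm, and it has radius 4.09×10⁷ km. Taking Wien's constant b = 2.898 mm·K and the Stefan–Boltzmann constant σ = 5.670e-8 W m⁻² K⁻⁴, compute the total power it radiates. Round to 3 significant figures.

P ≈ 1.67×10²⁹ W

Wien's law: T = b/λ_max = 2.898×10⁻³/8.420×10⁻⁷ = 3441.81 K.
Surface area A = 4πR² = 4π(4.09×10¹⁰ m)² = 2.10212×10²² m².
Then P = σAT⁴ = 5.670×10⁻⁸×2.10212×10²²×(3441.81)⁴ = 1.67×10²⁹ W.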